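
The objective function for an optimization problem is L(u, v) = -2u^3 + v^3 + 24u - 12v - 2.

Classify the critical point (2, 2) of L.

saddle point

The mixed partial ∂²L/∂u∂v is 0, so the Hessian at any point is diag(L_uu, L_vv) = diag(-12u, 6v).
At (2, 2): H = diag(-24, 12).
The eigenvalues have opposite signs, so H is indefinite: a saddle point.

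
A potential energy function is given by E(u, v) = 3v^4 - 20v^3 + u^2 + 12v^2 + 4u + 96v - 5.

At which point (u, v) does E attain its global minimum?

(-2, -1)

E(u,v) separates as P(u) + Q(v) − 5, so its minimum is min P + min Q − 5.
P'(u) = 2u + 4 vanishes at u ∈ {-2}; Q'(v) = 12(v - 4)(v - 2)(v + 1) vanishes at v ∈ {-1, 2, 4}.
Local minima of P (where P''>0): P(-2)=-4. Local minima of Q: Q(-1)=-61, Q(4)=64.
So the global minimum of E is P(-2) + Q(-1) − 5 = -4 − 61 − 5 = -70, attained at (-2, -1).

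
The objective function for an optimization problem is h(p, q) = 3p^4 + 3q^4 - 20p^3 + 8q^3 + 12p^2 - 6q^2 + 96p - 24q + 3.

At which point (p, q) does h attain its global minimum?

h(p,q) separates as A(p) + B(q) + 3, so its minimum is min A + min B + 3.
A'(p) = 12(p - 4)(p - 2)(p + 1) vanishes at p ∈ {-1, 2, 4}; B'(q) = 12(q - 1)(q + 1)(q + 2) vanishes at q ∈ {-2, -1, 1}.
Local minima of A (where A''>0): A(-1)=-61, A(4)=64. Local minima of B: B(-2)=8, B(1)=-19.
So the global minimum of h is A(-1) + B(1) + 3 = -61 − 19 + 3 = -77, attained at (-1, 1).

(-1, 1)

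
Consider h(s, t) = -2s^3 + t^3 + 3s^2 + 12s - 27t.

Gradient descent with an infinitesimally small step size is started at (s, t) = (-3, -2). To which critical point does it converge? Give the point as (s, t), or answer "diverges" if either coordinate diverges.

(-1, 3)

h is separable, so gradient descent decouples: s follows -∂h/∂s, t follows -∂h/∂t.
∂h/∂s = -6(s - 2)(s + 1); at s=-3 this is -60, so s increases.
∂h/∂t = 3(t - 3)(t + 3); at t=-2 this is -15, so t increases.
s converges to its nearest critical value -1 (a local min of the s-part); t converges to 3. The iterate converges to (-1, 3).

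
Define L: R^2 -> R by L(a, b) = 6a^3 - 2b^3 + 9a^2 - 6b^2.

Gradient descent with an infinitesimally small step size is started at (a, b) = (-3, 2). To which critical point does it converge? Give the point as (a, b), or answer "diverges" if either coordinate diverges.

diverges

L is separable, so gradient descent decouples: a follows -∂L/∂a, b follows -∂L/∂b.
∂L/∂a = 18a(a + 1); at a=-3 this is 108, so a decreases.
∂L/∂b = -6b(b + 2); at b=2 this is -48, so b increases.
The a-coordinate has no critical point in that direction and runs off to infinity.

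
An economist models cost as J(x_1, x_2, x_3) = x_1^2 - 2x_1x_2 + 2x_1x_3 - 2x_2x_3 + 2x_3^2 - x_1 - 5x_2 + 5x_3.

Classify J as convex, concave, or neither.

J is quadratic, so its Hessian is the constant matrix H = [[2, -2, 2], [-2, 0, -2], [2, -2, 4]].
Leading principal minors: 2, -4, -8.
Neither pattern holds ⇒ H is indefinite ⇒ neither convex nor concave.

neither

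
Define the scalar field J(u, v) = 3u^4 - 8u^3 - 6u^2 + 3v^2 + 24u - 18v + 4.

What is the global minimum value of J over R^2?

J(u,v) separates as P(u) + Q(v) + 4, so its minimum is min P + min Q + 4.
P'(u) = 12(u - 2)(u - 1)(u + 1) vanishes at u ∈ {-1, 1, 2}; Q'(v) = 6v - 18 vanishes at v ∈ {3}.
Local minima of P (where P''>0): P(-1)=-19, P(2)=8. Local minima of Q: Q(3)=-27.
So the global minimum of J is P(-1) + Q(3) + 4 = -19 − 27 + 4 = -42, attained at (-1, 3).

-42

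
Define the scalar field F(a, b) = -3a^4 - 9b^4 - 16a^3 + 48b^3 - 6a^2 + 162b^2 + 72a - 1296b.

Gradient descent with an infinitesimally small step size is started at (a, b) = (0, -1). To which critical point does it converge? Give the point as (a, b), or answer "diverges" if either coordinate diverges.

(-2, 3)

F is separable, so gradient descent decouples: a follows -∂F/∂a, b follows -∂F/∂b.
∂F/∂a = -12(a - 1)(a + 2)(a + 3); at a=0 this is 72, so a decreases.
∂F/∂b = -36(b - 4)(b - 3)(b + 3); at b=-1 this is -1440, so b increases.
a converges to its nearest critical value -2 (a local min of the a-part); b converges to 3. The iterate converges to (-2, 3).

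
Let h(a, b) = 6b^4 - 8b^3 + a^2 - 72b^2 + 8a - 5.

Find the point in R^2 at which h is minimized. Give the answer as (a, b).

(-4, 3)

h(a,b) separates as P(a) + Q(b) − 5, so its minimum is min P + min Q − 5.
P'(a) = 2a + 8 vanishes at a ∈ {-4}; Q'(b) = 24b(b - 3)(b + 2) vanishes at b ∈ {-2, 0, 3}.
Local minima of P (where P''>0): P(-4)=-16. Local minima of Q: Q(-2)=-128, Q(3)=-378.
So the global minimum of h is P(-4) + Q(3) − 5 = -16 − 378 − 5 = -399, attained at (-4, 3).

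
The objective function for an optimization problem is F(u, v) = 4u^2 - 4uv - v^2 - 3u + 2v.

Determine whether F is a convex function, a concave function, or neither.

neither

F is quadratic, so its Hessian is the constant matrix H = [[8, -4], [-4, -2]].
det(H) = -32, tr(H) = 6.
det(H) < 0, so H is indefinite: neither convex nor concave.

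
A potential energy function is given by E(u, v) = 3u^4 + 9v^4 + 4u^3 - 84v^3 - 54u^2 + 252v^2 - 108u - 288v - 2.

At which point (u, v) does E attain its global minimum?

(3, 4)

E(u,v) separates as P(u) + Q(v) − 2, so its minimum is min P + min Q − 2.
P'(u) = 12(u - 3)(u + 1)(u + 3) vanishes at u ∈ {-3, -1, 3}; Q'(v) = 36(v - 4)(v - 2)(v - 1) vanishes at v ∈ {1, 2, 4}.
Local minima of P (where P''>0): P(-3)=-27, P(3)=-459. Local minima of Q: Q(1)=-111, Q(4)=-192.
So the global minimum of E is P(3) + Q(4) − 2 = -459 − 192 − 2 = -653, attained at (3, 4).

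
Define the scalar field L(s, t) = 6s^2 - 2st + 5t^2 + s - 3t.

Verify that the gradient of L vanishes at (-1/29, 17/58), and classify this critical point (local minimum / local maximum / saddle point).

local minimum

∇L = (12s - 2t + 1, -2s + 10t - 3); substituting (-1/29, 17/58) gives ∇L = (0, 0), so (-1/29, 17/58) is indeed a critical point.
The Hessian of L is constant: H = [[12, -2], [-2, 10]].
det(H) = 12·10 − (-2)² = 116.
det(H) > 0 and tr(H) = 22 > 0, so H is positive definite and the point is a local minimum.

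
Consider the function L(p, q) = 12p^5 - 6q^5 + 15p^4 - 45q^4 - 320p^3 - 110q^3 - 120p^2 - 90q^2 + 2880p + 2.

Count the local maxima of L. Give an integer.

L separates as a function of p plus a function of q, so ∇L=0 decouples.
∂L/∂p = 60(p - 3)(p - 2)(p + 2)(p + 4) = 0 at p ∈ {-4, -2, 2, 3}; ∂L/∂q = -30q(q + 1)(q + 2)(q + 3) = 0 at q ∈ {-3, -2, -1, 0}.
The Hessian is diagonal: diag(L_pp, L_qq). Second derivatives: L_pp(-4)=-5040, L_pp(-2)=2400, L_pp(2)=-1440, L_pp(3)=2100; L_qq(-3)=180, L_qq(-2)=-60, L_qq(-1)=60, L_qq(0)=-180.
Local maxima occur where both diagonal entries negative: (-4, -2), (-4, 0), (2, -2), (2, 0). Count: 4.

4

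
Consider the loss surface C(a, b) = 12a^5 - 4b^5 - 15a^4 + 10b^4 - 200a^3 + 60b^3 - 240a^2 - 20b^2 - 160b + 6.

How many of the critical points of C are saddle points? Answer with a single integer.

8

C separates as a function of a plus a function of b, so ∇C=0 decouples.
∂C/∂a = 60a(a - 4)(a + 1)(a + 2) = 0 at a ∈ {-2, -1, 0, 4}; ∂C/∂b = -20(b - 4)(b - 1)(b + 1)(b + 2) = 0 at b ∈ {-2, -1, 1, 4}.
The Hessian is diagonal: diag(C_aa, C_bb). Second derivatives: C_aa(-2)=-720, C_aa(-1)=300, C_aa(0)=-480, C_aa(4)=7200; C_bb(-2)=360, C_bb(-1)=-200, C_bb(1)=360, C_bb(4)=-1800.
Saddle points occur where the two diagonal entries have opposite signs: (-2, -2), (-2, 1), (-1, -1), (-1, 4), (0, -2), (0, 1), (4, -1), (4, 4). Count: 8.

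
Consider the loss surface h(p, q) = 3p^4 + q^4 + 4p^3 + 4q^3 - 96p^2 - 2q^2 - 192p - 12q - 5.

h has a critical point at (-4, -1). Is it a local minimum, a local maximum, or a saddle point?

saddle point

The mixed partial ∂²h/∂p∂q is 0, so the Hessian at any point is diag(h_pp, h_qq) = diag(12(3p^2 + 2p - 16), 4(3q^2 + 6q - 1)).
At (-4, -1): H = diag(288, -16).
The eigenvalues have opposite signs, so H is indefinite: a saddle point.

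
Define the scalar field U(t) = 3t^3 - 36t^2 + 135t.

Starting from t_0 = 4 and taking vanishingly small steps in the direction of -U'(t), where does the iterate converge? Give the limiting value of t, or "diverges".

U'(t) = 9(t - 5)(t - 3), so U'(4) = -9.
Gradient descent moves in the -U' direction, i.e. t is increasing.
The nearest critical point in that direction is t = 5, where U'' = 18 > 0 (a local minimum). The iterate converges there.

5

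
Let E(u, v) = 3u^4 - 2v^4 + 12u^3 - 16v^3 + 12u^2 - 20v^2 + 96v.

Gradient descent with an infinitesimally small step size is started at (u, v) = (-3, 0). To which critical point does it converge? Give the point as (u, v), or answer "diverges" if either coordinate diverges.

E is separable, so gradient descent decouples: u follows -∂E/∂u, v follows -∂E/∂v.
∂E/∂u = 12u(u + 1)(u + 2); at u=-3 this is -72, so u increases.
∂E/∂v = -8(v - 1)(v + 3)(v + 4); at v=0 this is 96, so v decreases.
u converges to its nearest critical value -2 (a local min of the u-part); v converges to -3. The iterate converges to (-2, -3).

(-2, -3)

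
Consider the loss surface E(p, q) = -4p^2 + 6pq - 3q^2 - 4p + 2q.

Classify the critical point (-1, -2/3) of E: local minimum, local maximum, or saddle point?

The Hessian of E is constant: H = [[-8, 6], [6, -6]].
det(H) = (-8)·(-6) − 6² = 12.
det(H) > 0 and tr(H) = -14 < 0, so H is negative definite and the point is a local maximum.

local maximum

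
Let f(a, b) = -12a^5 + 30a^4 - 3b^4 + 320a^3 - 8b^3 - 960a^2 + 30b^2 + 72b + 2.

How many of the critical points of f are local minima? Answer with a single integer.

2

f separates as a function of a plus a function of b, so ∇f=0 decouples.
∂f/∂a = -60a(a - 4)(a - 2)(a + 4) = 0 at a ∈ {-4, 0, 2, 4}; ∂f/∂b = -12(b - 2)(b + 1)(b + 3) = 0 at b ∈ {-3, -1, 2}.
The Hessian is diagonal: diag(f_aa, f_bb). Second derivatives: f_aa(-4)=11520, f_aa(0)=-1920, f_aa(2)=1440, f_aa(4)=-3840; f_bb(-3)=-120, f_bb(-1)=72, f_bb(2)=-180.
Local minima occur where both diagonal entries positive: (-4, -1), (2, -1). Count: 2.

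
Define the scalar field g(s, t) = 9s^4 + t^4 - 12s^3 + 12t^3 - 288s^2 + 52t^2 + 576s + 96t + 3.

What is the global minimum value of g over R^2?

g(s,t) separates as P(s) + Q(t) + 3, so its minimum is min P + min Q + 3.
P'(s) = 36(s - 4)(s - 1)(s + 4) vanishes at s ∈ {-4, 1, 4}; Q'(t) = 4(t + 2)(t + 3)(t + 4) vanishes at t ∈ {-4, -3, -2}.
Local minima of P (where P''>0): P(-4)=-3840, P(4)=-768. Local minima of Q: Q(-4)=-64, Q(-2)=-64.
So the global minimum of g is P(-4) + Q(-4) + 3 = -3840 − 64 + 3 = -3901, attained at (-4, -4).

-3901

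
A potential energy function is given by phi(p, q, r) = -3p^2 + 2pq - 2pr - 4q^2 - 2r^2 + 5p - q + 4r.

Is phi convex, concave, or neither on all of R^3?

concave

phi is quadratic, so its Hessian is the constant matrix H = [[-6, 2, -2], [2, -8, 0], [-2, 0, -4]].
Leading principal minors: -6, 44, -144.
Signs alternate −, +, − ⇒ H ≺ 0 ⇒ concave.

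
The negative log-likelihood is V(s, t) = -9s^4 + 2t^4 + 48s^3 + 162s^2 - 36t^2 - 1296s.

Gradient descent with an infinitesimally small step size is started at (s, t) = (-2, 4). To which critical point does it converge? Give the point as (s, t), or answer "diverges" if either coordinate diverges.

V is separable, so gradient descent decouples: s follows -∂V/∂s, t follows -∂V/∂t.
∂V/∂s = -36(s - 4)(s - 3)(s + 3); at s=-2 this is -1080, so s increases.
∂V/∂t = 8t(t - 3)(t + 3); at t=4 this is 224, so t decreases.
s converges to its nearest critical value 3 (a local min of the s-part); t converges to 3. The iterate converges to (3, 3).

(3, 3)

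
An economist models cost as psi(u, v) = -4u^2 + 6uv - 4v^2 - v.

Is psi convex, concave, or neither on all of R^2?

concave

psi is quadratic, so its Hessian is the constant matrix H = [[-8, 6], [6, -8]].
det(H) = 28, tr(H) = -16.
det(H) > 0 and tr(H) < 0, so H is negative definite everywhere: concave.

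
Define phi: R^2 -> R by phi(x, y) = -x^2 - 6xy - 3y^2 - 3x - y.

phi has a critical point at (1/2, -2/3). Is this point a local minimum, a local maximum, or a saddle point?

saddle point

The Hessian of phi is constant: H = [[-2, -6], [-6, -6]].
det(H) = (-2)·(-6) − (-6)² = -24.
Since det(H) < 0, H is indefinite and the critical point is a saddle point.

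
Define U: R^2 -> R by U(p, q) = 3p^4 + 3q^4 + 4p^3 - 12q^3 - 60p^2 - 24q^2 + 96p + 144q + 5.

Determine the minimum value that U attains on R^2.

-1067

U(p,q) separates as A(p) + B(q) + 5, so its minimum is min A + min B + 5.
A'(p) = 12(p - 2)(p - 1)(p + 4) vanishes at p ∈ {-4, 1, 2}; B'(q) = 12(q - 3)(q - 2)(q + 2) vanishes at q ∈ {-2, 2, 3}.
Local minima of A (where A''>0): A(-4)=-832, A(2)=32. Local minima of B: B(-2)=-240, B(3)=135.
So the global minimum of U is A(-4) + B(-2) + 5 = -832 − 240 + 5 = -1067, attained at (-4, -2).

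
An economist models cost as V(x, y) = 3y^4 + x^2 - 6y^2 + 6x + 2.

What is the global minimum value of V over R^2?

-10

V(x,y) separates as P(x) + Q(y) + 2, so its minimum is min P + min Q + 2.
P'(x) = 2x + 6 vanishes at x ∈ {-3}; Q'(y) = 12y(y - 1)(y + 1) vanishes at y ∈ {-1, 0, 1}.
Local minima of P (where P''>0): P(-3)=-9. Local minima of Q: Q(-1)=-3, Q(1)=-3.
So the global minimum of V is P(-3) + Q(-1) + 2 = -9 − 3 + 2 = -10, attained at (-3, -1).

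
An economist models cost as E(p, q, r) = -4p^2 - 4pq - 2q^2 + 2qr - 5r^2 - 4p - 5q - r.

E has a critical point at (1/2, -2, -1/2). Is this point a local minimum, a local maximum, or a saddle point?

local maximum

The Hessian is constant: H = [[-8, -4, 0], [-4, -4, 2], [0, 2, -10]].
Leading principal minors: Δ₁ = -8, Δ₂ = 16, Δ₃ = -128.
The minors alternate sign starting negative (−, +, −), so H is negative definite: a local maximum.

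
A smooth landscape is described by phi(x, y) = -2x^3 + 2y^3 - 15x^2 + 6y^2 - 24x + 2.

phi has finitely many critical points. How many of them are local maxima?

1

phi separates as a function of x plus a function of y, so ∇phi=0 decouples.
∂phi/∂x = -6(x + 1)(x + 4) = 0 at x ∈ {-4, -1}; ∂phi/∂y = 6y(y + 2) = 0 at y ∈ {-2, 0}.
The Hessian is diagonal: diag(phi_xx, phi_yy). Second derivatives: phi_xx(-4)=18, phi_xx(-1)=-18; phi_yy(-2)=-12, phi_yy(0)=12.
Local maxima occur where both diagonal entries negative: (-1, -2). Count: 1.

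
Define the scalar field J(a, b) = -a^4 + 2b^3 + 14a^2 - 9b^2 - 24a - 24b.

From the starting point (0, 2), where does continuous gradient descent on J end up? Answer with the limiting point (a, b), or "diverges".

J is separable, so gradient descent decouples: a follows -∂J/∂a, b follows -∂J/∂b.
∂J/∂a = -4(a - 2)(a - 1)(a + 3); at a=0 this is -24, so a increases.
∂J/∂b = 6(b - 4)(b + 1); at b=2 this is -36, so b increases.
a converges to its nearest critical value 1 (a local min of the a-part); b converges to 4. The iterate converges to (1, 4).

(1, 4)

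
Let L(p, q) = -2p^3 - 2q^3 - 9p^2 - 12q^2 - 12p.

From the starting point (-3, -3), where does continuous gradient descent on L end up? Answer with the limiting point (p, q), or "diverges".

L is separable, so gradient descent decouples: p follows -∂L/∂p, q follows -∂L/∂q.
∂L/∂p = -6(p + 1)(p + 2); at p=-3 this is -12, so p increases.
∂L/∂q = -6q(q + 4); at q=-3 this is 18, so q decreases.
p converges to its nearest critical value -2 (a local min of the p-part); q converges to -4. The iterate converges to (-2, -4).

(-2, -4)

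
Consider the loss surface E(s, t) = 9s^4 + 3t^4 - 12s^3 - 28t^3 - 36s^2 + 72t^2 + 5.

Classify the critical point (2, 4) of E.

local minimum

The mixed partial ∂²E/∂s∂t is 0, so the Hessian at any point is diag(E_ss, E_tt) = diag(36(3s^2 - 2s - 2), 12(3t^2 - 14t + 12)).
At (2, 4): H = diag(216, 48).
Both eigenvalues are positive, so H is positive definite: a local minimum.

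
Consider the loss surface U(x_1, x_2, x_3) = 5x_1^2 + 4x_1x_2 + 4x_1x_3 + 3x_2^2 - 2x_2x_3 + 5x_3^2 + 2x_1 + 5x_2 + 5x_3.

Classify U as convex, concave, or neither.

U is quadratic, so its Hessian is the constant matrix H = [[10, 4, 4], [4, 6, -2], [4, -2, 10]].
Leading principal minors: 10, 44, 240.
All positive ⇒ H ≻ 0 ⇒ convex.

convex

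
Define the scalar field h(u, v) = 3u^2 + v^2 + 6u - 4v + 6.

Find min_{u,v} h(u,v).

-1

h(u,v) separates as P(u) + Q(v) + 6, so its minimum is min P + min Q + 6.
P'(u) = 6u + 6 vanishes at u ∈ {-1}; Q'(v) = 2v - 4 vanishes at v ∈ {2}.
Local minima of P (where P''>0): P(-1)=-3. Local minima of Q: Q(2)=-4.
So the global minimum of h is P(-1) + Q(2) + 6 = -3 − 4 + 6 = -1, attained at (-1, 2).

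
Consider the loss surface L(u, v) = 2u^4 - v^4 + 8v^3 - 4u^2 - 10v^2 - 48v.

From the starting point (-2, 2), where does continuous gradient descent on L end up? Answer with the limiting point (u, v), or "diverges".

(-1, 3)

L is separable, so gradient descent decouples: u follows -∂L/∂u, v follows -∂L/∂v.
∂L/∂u = 8u(u - 1)(u + 1); at u=-2 this is -48, so u increases.
∂L/∂v = -4(v - 4)(v - 3)(v + 1); at v=2 this is -24, so v increases.
u converges to its nearest critical value -1 (a local min of the u-part); v converges to 3. The iterate converges to (-1, 3).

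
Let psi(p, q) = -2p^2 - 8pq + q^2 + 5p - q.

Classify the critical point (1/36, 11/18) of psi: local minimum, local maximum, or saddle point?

The Hessian of psi is constant: H = [[-4, -8], [-8, 2]].
det(H) = (-4)·2 − (-8)² = -72.
Since det(H) < 0, H is indefinite and the critical point is a saddle point.

saddle point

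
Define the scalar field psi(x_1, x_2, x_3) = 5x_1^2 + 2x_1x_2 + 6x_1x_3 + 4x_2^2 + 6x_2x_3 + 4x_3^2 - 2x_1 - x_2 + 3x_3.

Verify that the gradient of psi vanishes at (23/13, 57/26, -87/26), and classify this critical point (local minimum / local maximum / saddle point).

local minimum

∇psi = (10x_1 + 2x_2 + 6x_3 - 2, 2x_1 + 8x_2 + 6x_3 - 1, 6x_1 + 6x_2 + 8x_3 + 3); substituting (23/13, 57/26, -87/26) gives ∇psi = (0, 0, 0), so (23/13, 57/26, -87/26) is indeed a critical point.
The Hessian is constant: H = [[10, 2, 6], [2, 8, 6], [6, 6, 8]].
Leading principal minors: Δ₁ = 10, Δ₂ = 76, Δ₃ = 104.
All leading minors are positive, so H is positive definite: a local minimum.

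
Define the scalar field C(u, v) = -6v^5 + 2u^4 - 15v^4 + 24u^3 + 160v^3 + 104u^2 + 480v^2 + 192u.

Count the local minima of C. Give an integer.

C separates as a function of u plus a function of v, so ∇C=0 decouples.
∂C/∂u = 8(u + 2)(u + 3)(u + 4) = 0 at u ∈ {-4, -3, -2}; ∂C/∂v = -30v(v - 4)(v + 2)(v + 4) = 0 at v ∈ {-4, -2, 0, 4}.
The Hessian is diagonal: diag(C_uu, C_vv). Second derivatives: C_uu(-4)=16, C_uu(-3)=-8, C_uu(-2)=16; C_vv(-4)=1920, C_vv(-2)=-720, C_vv(0)=960, C_vv(4)=-5760.
Local minima occur where both diagonal entries positive: (-4, -4), (-4, 0), (-2, -4), (-2, 0). Count: 4.

4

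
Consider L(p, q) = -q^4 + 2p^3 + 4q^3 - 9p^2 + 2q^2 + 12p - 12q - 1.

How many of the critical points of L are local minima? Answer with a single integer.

1

L separates as a function of p plus a function of q, so ∇L=0 decouples.
∂L/∂p = 6(p - 2)(p - 1) = 0 at p ∈ {1, 2}; ∂L/∂q = -4(q - 3)(q - 1)(q + 1) = 0 at q ∈ {-1, 1, 3}.
The Hessian is diagonal: diag(L_pp, L_qq). Second derivatives: L_pp(1)=-6, L_pp(2)=6; L_qq(-1)=-32, L_qq(1)=16, L_qq(3)=-32.
Local minima occur where both diagonal entries positive: (2, 1). Count: 1.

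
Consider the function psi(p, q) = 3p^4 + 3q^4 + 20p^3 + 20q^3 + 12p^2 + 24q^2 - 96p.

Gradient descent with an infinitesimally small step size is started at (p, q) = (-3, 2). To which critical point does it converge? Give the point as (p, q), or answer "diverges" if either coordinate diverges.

psi is separable, so gradient descent decouples: p follows -∂psi/∂p, q follows -∂psi/∂q.
∂psi/∂p = 12(p - 1)(p + 2)(p + 4); at p=-3 this is 48, so p decreases.
∂psi/∂q = 12q(q + 1)(q + 4); at q=2 this is 432, so q decreases.
p converges to its nearest critical value -4 (a local min of the p-part); q converges to 0. The iterate converges to (-4, 0).

(-4, 0)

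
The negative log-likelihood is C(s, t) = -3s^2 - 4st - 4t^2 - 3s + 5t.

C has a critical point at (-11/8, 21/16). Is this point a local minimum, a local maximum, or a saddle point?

local maximum

The Hessian of C is constant: H = [[-6, -4], [-4, -8]].
det(H) = (-6)·(-8) − (-4)² = 32.
det(H) > 0 and tr(H) = -14 < 0, so H is negative definite and the point is a local maximum.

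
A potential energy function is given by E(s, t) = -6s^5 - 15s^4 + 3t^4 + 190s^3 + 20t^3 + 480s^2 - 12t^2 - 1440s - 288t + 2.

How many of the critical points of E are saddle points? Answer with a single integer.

6

E separates as a function of s plus a function of t, so ∇E=0 decouples.
∂E/∂s = -30(s - 4)(s - 1)(s + 3)(s + 4) = 0 at s ∈ {-4, -3, 1, 4}; ∂E/∂t = 12(t - 2)(t + 3)(t + 4) = 0 at t ∈ {-4, -3, 2}.
The Hessian is diagonal: diag(E_ss, E_tt). Second derivatives: E_ss(-4)=1200, E_ss(-3)=-840, E_ss(1)=1800, E_ss(4)=-5040; E_tt(-4)=72, E_tt(-3)=-60, E_tt(2)=360.
Saddle points occur where the two diagonal entries have opposite signs: (-4, -3), (-3, -4), (-3, 2), (1, -3), (4, -4), (4, 2). Count: 6.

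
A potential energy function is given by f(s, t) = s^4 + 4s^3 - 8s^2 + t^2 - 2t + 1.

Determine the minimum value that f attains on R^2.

-128

f(s,t) separates as P(s) + Q(t) + 1, so its minimum is min P + min Q + 1.
P'(s) = 4s(s - 1)(s + 4) vanishes at s ∈ {-4, 0, 1}; Q'(t) = 2(t - 1) vanishes at t ∈ {1}.
Local minima of P (where P''>0): P(-4)=-128, P(1)=-3. Local minima of Q: Q(1)=-1.
So the global minimum of f is P(-4) + Q(1) + 1 = -128 − 1 + 1 = -128, attained at (-4, 1).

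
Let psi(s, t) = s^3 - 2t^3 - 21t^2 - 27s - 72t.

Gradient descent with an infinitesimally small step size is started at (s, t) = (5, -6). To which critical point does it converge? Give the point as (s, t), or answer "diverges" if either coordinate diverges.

psi is separable, so gradient descent decouples: s follows -∂psi/∂s, t follows -∂psi/∂t.
∂psi/∂s = 3(s - 3)(s + 3); at s=5 this is 48, so s decreases.
∂psi/∂t = -6(t + 3)(t + 4); at t=-6 this is -36, so t increases.
s converges to its nearest critical value 3 (a local min of the s-part); t converges to -4. The iterate converges to (3, -4).

(3, -4)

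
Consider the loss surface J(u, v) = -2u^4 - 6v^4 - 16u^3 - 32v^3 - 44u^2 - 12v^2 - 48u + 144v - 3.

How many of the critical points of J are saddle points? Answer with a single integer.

J separates as a function of u plus a function of v, so ∇J=0 decouples.
∂J/∂u = -8(u + 1)(u + 2)(u + 3) = 0 at u ∈ {-3, -2, -1}; ∂J/∂v = -24(v - 1)(v + 2)(v + 3) = 0 at v ∈ {-3, -2, 1}.
The Hessian is diagonal: diag(J_uu, J_vv). Second derivatives: J_uu(-3)=-16, J_uu(-2)=8, J_uu(-1)=-16; J_vv(-3)=-96, J_vv(-2)=72, J_vv(1)=-288.
Saddle points occur where the two diagonal entries have opposite signs: (-3, -2), (-2, -3), (-2, 1), (-1, -2). Count: 4.

4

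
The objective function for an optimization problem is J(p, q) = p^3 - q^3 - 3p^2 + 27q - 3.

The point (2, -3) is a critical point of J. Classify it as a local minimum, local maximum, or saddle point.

The mixed partial ∂²J/∂p∂q is 0, so the Hessian at any point is diag(J_pp, J_qq) = diag(6(p - 1), -6q).
At (2, -3): H = diag(6, 18).
Both eigenvalues are positive, so H is positive definite: a local minimum.

local minimum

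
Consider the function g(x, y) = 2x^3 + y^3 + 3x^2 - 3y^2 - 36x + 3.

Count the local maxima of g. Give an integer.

1

g separates as a function of x plus a function of y, so ∇g=0 decouples.
∂g/∂x = 6(x - 2)(x + 3) = 0 at x ∈ {-3, 2}; ∂g/∂y = 3y(y - 2) = 0 at y ∈ {0, 2}.
The Hessian is diagonal: diag(g_xx, g_yy). Second derivatives: g_xx(-3)=-30, g_xx(2)=30; g_yy(0)=-6, g_yy(2)=6.
Local maxima occur where both diagonal entries negative: (-3, 0). Count: 1.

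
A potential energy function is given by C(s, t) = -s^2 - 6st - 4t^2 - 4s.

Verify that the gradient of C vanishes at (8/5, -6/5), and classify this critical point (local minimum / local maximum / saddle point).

saddle point

∇C = (-2s - 6t - 4, -6s - 8t); substituting (8/5, -6/5) gives ∇C = (0, 0), so (8/5, -6/5) is indeed a critical point.
The Hessian of C is constant: H = [[-2, -6], [-6, -8]].
det(H) = (-2)·(-8) − (-6)² = -20.
Since det(H) < 0, H is indefinite and the critical point is a saddle point.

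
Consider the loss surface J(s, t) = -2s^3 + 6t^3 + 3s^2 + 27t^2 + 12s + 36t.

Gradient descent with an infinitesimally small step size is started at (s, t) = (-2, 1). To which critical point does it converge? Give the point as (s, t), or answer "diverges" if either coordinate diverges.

J is separable, so gradient descent decouples: s follows -∂J/∂s, t follows -∂J/∂t.
∂J/∂s = -6(s - 2)(s + 1); at s=-2 this is -24, so s increases.
∂J/∂t = 18(t + 1)(t + 2); at t=1 this is 108, so t decreases.
s converges to its nearest critical value -1 (a local min of the s-part); t converges to -1. The iterate converges to (-1, -1).

(-1, -1)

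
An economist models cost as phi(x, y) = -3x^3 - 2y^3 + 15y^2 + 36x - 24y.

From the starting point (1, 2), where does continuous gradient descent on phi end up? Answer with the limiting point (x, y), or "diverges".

(-2, 1)

phi is separable, so gradient descent decouples: x follows -∂phi/∂x, y follows -∂phi/∂y.
∂phi/∂x = -9(x - 2)(x + 2); at x=1 this is 27, so x decreases.
∂phi/∂y = -6(y - 4)(y - 1); at y=2 this is 12, so y decreases.
x converges to its nearest critical value -2 (a local min of the x-part); y converges to 1. The iterate converges to (-2, 1).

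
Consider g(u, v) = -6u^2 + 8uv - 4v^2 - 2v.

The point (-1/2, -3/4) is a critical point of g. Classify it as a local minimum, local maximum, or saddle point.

The Hessian of g is constant: H = [[-12, 8], [8, -8]].
det(H) = (-12)·(-8) − 8² = 32.
det(H) > 0 and tr(H) = -20 < 0, so H is negative definite and the point is a local maximum.

local maximum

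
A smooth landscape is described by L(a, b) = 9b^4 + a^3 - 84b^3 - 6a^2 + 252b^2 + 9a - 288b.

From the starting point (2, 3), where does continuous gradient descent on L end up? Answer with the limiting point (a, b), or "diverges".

(3, 4)

L is separable, so gradient descent decouples: a follows -∂L/∂a, b follows -∂L/∂b.
∂L/∂a = 3(a - 3)(a - 1); at a=2 this is -3, so a increases.
∂L/∂b = 36(b - 4)(b - 2)(b - 1); at b=3 this is -72, so b increases.
a converges to its nearest critical value 3 (a local min of the a-part); b converges to 4. The iterate converges to (3, 4).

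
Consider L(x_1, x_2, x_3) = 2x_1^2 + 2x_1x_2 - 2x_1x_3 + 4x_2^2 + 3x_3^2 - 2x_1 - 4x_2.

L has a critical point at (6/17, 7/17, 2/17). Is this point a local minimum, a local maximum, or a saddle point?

The Hessian is constant: H = [[4, 2, -2], [2, 8, 0], [-2, 0, 6]].
Leading principal minors: Δ₁ = 4, Δ₂ = 28, Δ₃ = 136.
All leading minors are positive, so H is positive definite: a local minimum.

local minimum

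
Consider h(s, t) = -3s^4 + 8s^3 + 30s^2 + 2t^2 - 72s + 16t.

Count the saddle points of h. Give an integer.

2

h separates as a function of s plus a function of t, so ∇h=0 decouples.
∂h/∂s = -12(s - 3)(s - 1)(s + 2) = 0 at s ∈ {-2, 1, 3}; ∂h/∂t = 4(t + 4) = 0 at t ∈ {-4}.
The Hessian is diagonal: diag(h_ss, h_tt). Second derivatives: h_ss(-2)=-180, h_ss(1)=72, h_ss(3)=-120; h_tt(-4)=4.
Saddle points occur where the two diagonal entries have opposite signs: (-2, -4), (3, -4). Count: 2.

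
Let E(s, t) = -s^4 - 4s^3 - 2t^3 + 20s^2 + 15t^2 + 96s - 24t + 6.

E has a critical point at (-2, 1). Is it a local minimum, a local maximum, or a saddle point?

local minimum

The mixed partial ∂²E/∂s∂t is 0, so the Hessian at any point is diag(E_ss, E_tt) = diag(4(-3s^2 - 6s + 10), 6(-2t + 5)).
At (-2, 1): H = diag(40, 18).
Both eigenvalues are positive, so H is positive definite: a local minimum.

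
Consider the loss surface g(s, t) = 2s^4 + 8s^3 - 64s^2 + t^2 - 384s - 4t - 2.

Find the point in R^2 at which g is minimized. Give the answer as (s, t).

g(s,t) separates as P(s) + Q(t) − 2, so its minimum is min P + min Q − 2.
P'(s) = 8(s - 4)(s + 3)(s + 4) vanishes at s ∈ {-4, -3, 4}; Q'(t) = 2(t - 2) vanishes at t ∈ {2}.
Local minima of P (where P''>0): P(-4)=512, P(4)=-1536. Local minima of Q: Q(2)=-4.
So the global minimum of g is P(4) + Q(2) − 2 = -1536 − 4 − 2 = -1542, attained at (4, 2).

(4, 2)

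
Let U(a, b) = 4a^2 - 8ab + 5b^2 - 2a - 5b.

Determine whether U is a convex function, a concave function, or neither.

U is quadratic, so its Hessian is the constant matrix H = [[8, -8], [-8, 10]].
det(H) = 16, tr(H) = 18.
det(H) > 0 and tr(H) > 0, so H is positive definite everywhere: convex.

convex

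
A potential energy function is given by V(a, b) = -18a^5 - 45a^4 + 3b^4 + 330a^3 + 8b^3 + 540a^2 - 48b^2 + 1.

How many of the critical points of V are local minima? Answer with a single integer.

4

V separates as a function of a plus a function of b, so ∇V=0 decouples.
∂V/∂a = -90a(a - 3)(a + 1)(a + 4) = 0 at a ∈ {-4, -1, 0, 3}; ∂V/∂b = 12b(b - 2)(b + 4) = 0 at b ∈ {-4, 0, 2}.
The Hessian is diagonal: diag(V_aa, V_bb). Second derivatives: V_aa(-4)=7560, V_aa(-1)=-1080, V_aa(0)=1080, V_aa(3)=-7560; V_bb(-4)=288, V_bb(0)=-96, V_bb(2)=144.
Local minima occur where both diagonal entries positive: (-4, -4), (-4, 2), (0, -4), (0, 2). Count: 4.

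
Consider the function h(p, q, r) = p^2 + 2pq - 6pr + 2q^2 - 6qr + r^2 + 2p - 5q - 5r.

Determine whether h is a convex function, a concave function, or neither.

h is quadratic, so its Hessian is the constant matrix H = [[2, 2, -6], [2, 4, -6], [-6, -6, 2]].
Leading principal minors: 2, 4, -64.
Neither pattern holds ⇒ H is indefinite ⇒ neither convex nor concave.

neither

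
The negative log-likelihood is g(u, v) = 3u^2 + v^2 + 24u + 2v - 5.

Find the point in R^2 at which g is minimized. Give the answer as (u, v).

(-4, -1)

g(u,v) separates as P(u) + Q(v) − 5, so its minimum is min P + min Q − 5.
P'(u) = 6u + 24 vanishes at u ∈ {-4}; Q'(v) = 2v + 2 vanishes at v ∈ {-1}.
Local minima of P (where P''>0): P(-4)=-48. Local minima of Q: Q(-1)=-1.
So the global minimum of g is P(-4) + Q(-1) − 5 = -48 − 1 − 5 = -54, attained at (-4, -1).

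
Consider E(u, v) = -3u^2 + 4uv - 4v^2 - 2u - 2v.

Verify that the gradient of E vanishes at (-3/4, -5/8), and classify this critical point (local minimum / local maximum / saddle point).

∇E = (-6u + 4v - 2, 4u - 8v - 2); substituting (-3/4, -5/8) gives ∇E = (0, 0), so (-3/4, -5/8) is indeed a critical point.
The Hessian of E is constant: H = [[-6, 4], [4, -8]].
det(H) = (-6)·(-8) − 4² = 32.
det(H) > 0 and tr(H) = -14 < 0, so H is negative definite and the point is a local maximum.

local maximum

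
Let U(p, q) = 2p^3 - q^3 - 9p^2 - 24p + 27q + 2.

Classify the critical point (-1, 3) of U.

The mixed partial ∂²U/∂p∂q is 0, so the Hessian at any point is diag(U_pp, U_qq) = diag(6(2p - 3), -6q).
At (-1, 3): H = diag(-30, -18).
Both eigenvalues are negative, so H is negative definite: a local maximum.

local maximum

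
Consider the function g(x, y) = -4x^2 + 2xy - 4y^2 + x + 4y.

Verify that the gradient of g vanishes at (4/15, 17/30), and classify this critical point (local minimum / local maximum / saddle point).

local maximum

∇g = (-8x + 2y + 1, 2x - 8y + 4); substituting (4/15, 17/30) gives ∇g = (0, 0), so (4/15, 17/30) is indeed a critical point.
The Hessian of g is constant: H = [[-8, 2], [2, -8]].
det(H) = (-8)·(-8) − 2² = 60.
det(H) > 0 and tr(H) = -16 < 0, so H is negative definite and the point is a local maximum.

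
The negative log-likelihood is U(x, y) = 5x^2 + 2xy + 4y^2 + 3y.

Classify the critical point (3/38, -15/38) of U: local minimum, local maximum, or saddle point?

local minimum

The Hessian of U is constant: H = [[10, 2], [2, 8]].
det(H) = 10·8 − 2² = 76.
det(H) > 0 and tr(H) = 18 > 0, so H is positive definite and the point is a local minimum.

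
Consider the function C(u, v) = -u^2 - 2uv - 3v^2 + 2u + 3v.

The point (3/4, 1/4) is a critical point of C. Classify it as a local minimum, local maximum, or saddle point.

The Hessian of C is constant: H = [[-2, -2], [-2, -6]].
det(H) = (-2)·(-6) − (-2)² = 8.
det(H) > 0 and tr(H) = -8 < 0, so H is negative definite and the point is a local maximum.

local maximum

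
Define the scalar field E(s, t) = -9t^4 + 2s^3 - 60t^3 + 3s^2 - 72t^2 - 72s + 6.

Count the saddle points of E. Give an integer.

3

E separates as a function of s plus a function of t, so ∇E=0 decouples.
∂E/∂s = 6(s - 3)(s + 4) = 0 at s ∈ {-4, 3}; ∂E/∂t = -36t(t + 1)(t + 4) = 0 at t ∈ {-4, -1, 0}.
The Hessian is diagonal: diag(E_ss, E_tt). Second derivatives: E_ss(-4)=-42, E_ss(3)=42; E_tt(-4)=-432, E_tt(-1)=108, E_tt(0)=-144.
Saddle points occur where the two diagonal entries have opposite signs: (-4, -1), (3, -4), (3, 0). Count: 3.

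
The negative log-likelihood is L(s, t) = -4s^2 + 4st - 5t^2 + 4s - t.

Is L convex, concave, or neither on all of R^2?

concave

L is quadratic, so its Hessian is the constant matrix H = [[-8, 4], [4, -10]].
det(H) = 64, tr(H) = -18.
det(H) > 0 and tr(H) < 0, so H is negative definite everywhere: concave.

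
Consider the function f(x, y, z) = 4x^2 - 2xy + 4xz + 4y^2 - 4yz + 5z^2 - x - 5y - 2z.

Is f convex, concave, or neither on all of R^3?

f is quadratic, so its Hessian is the constant matrix H = [[8, -2, 4], [-2, 8, -4], [4, -4, 10]].
Leading principal minors: 8, 60, 408.
All positive ⇒ H ≻ 0 ⇒ convex.

convex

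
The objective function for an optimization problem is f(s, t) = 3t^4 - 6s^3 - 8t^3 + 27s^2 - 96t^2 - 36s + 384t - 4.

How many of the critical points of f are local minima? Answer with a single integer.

f separates as a function of s plus a function of t, so ∇f=0 decouples.
∂f/∂s = -18(s - 2)(s - 1) = 0 at s ∈ {1, 2}; ∂f/∂t = 12(t - 4)(t - 2)(t + 4) = 0 at t ∈ {-4, 2, 4}.
The Hessian is diagonal: diag(f_ss, f_tt). Second derivatives: f_ss(1)=18, f_ss(2)=-18; f_tt(-4)=576, f_tt(2)=-144, f_tt(4)=192.
Local minima occur where both diagonal entries positive: (1, -4), (1, 4). Count: 2.

2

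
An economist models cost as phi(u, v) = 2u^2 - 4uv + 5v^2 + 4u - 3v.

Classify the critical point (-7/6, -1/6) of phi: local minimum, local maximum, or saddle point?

The Hessian of phi is constant: H = [[4, -4], [-4, 10]].
det(H) = 4·10 − (-4)² = 24.
det(H) > 0 and tr(H) = 14 > 0, so H is positive definite and the point is a local minimum.

local minimum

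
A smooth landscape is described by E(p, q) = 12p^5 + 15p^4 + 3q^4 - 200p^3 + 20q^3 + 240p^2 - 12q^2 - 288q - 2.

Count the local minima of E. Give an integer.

4

E separates as a function of p plus a function of q, so ∇E=0 decouples.
∂E/∂p = 60p(p - 2)(p - 1)(p + 4) = 0 at p ∈ {-4, 0, 1, 2}; ∂E/∂q = 12(q - 2)(q + 3)(q + 4) = 0 at q ∈ {-4, -3, 2}.
The Hessian is diagonal: diag(E_pp, E_qq). Second derivatives: E_pp(-4)=-7200, E_pp(0)=480, E_pp(1)=-300, E_pp(2)=720; E_qq(-4)=72, E_qq(-3)=-60, E_qq(2)=360.
Local minima occur where both diagonal entries positive: (0, -4), (0, 2), (2, -4), (2, 2). Count: 4.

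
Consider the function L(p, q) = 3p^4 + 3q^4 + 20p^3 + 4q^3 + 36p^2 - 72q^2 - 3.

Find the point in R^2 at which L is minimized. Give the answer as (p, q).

L(p,q) separates as A(p) + B(q) − 3, so its minimum is min A + min B − 3.
A'(p) = 12p(p + 2)(p + 3) vanishes at p ∈ {-3, -2, 0}; B'(q) = 12q(q - 3)(q + 4) vanishes at q ∈ {-4, 0, 3}.
Local minima of A (where A''>0): A(-3)=27, A(0)=0. Local minima of B: B(-4)=-640, B(3)=-297.
So the global minimum of L is A(0) + B(-4) − 3 = 0 − 640 − 3 = -643, attained at (0, -4).

(0, -4)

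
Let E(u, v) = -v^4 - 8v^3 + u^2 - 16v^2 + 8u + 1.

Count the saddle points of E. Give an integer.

2

E separates as a function of u plus a function of v, so ∇E=0 decouples.
∂E/∂u = 2(u + 4) = 0 at u ∈ {-4}; ∂E/∂v = -4v(v + 2)(v + 4) = 0 at v ∈ {-4, -2, 0}.
The Hessian is diagonal: diag(E_uu, E_vv). Second derivatives: E_uu(-4)=2; E_vv(-4)=-32, E_vv(-2)=16, E_vv(0)=-32.
Saddle points occur where the two diagonal entries have opposite signs: (-4, -4), (-4, 0). Count: 2.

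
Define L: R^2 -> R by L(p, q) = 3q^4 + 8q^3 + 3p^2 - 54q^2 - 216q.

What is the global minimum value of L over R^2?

L(p,q) separates as A(p) + B(q), so its minimum is min A + min B.
A'(p) = 6p vanishes at p ∈ {0}; B'(q) = 12(q - 3)(q + 2)(q + 3) vanishes at q ∈ {-3, -2, 3}.
Local minima of A (where A''>0): A(0)=0. Local minima of B: B(-3)=189, B(3)=-675.
So the global minimum of L is A(0) + B(3) = 0 − 675 = -675, attained at (0, 3).

-675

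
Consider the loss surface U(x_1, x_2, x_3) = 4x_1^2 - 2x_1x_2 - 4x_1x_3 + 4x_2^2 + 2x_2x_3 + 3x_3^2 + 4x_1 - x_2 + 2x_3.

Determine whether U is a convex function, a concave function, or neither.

convex

U is quadratic, so its Hessian is the constant matrix H = [[8, -2, -4], [-2, 8, 2], [-4, 2, 6]].
Leading principal minors: 8, 60, 232.
All positive ⇒ H ≻ 0 ⇒ convex.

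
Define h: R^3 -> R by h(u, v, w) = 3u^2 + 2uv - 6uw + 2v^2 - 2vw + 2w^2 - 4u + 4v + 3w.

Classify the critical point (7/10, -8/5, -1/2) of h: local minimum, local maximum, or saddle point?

The Hessian is constant: H = [[6, 2, -6], [2, 4, -2], [-6, -2, 4]].
Leading principal minors: Δ₁ = 6, Δ₂ = 20, Δ₃ = -40.
The minors fit neither the all-positive nor the alternating-sign pattern, so H is indefinite: a saddle point.

saddle point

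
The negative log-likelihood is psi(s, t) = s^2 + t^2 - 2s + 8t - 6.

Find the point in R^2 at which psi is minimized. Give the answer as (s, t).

(1, -4)

psi(s,t) separates as P(s) + Q(t) − 6, so its minimum is min P + min Q − 6.
P'(s) = 2s - 2 vanishes at s ∈ {1}; Q'(t) = 2(t + 4) vanishes at t ∈ {-4}.
Local minima of P (where P''>0): P(1)=-1. Local minima of Q: Q(-4)=-16.
So the global minimum of psi is P(1) + Q(-4) − 6 = -1 − 16 − 6 = -23, attained at (1, -4).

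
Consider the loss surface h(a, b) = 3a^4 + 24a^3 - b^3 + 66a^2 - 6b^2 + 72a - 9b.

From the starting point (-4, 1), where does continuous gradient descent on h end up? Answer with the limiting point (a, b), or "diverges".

h is separable, so gradient descent decouples: a follows -∂h/∂a, b follows -∂h/∂b.
∂h/∂a = 12(a + 1)(a + 2)(a + 3); at a=-4 this is -72, so a increases.
∂h/∂b = -3(b + 1)(b + 3); at b=1 this is -24, so b increases.
The b-coordinate has no critical point in that direction and runs off to infinity.

diverges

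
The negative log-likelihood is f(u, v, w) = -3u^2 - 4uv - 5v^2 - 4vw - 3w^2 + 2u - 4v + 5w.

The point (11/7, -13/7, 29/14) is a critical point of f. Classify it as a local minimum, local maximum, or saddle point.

The Hessian is constant: H = [[-6, -4, 0], [-4, -10, -4], [0, -4, -6]].
Leading principal minors: Δ₁ = -6, Δ₂ = 44, Δ₃ = -168.
The minors alternate sign starting negative (−, +, −), so H is negative definite: a local maximum.

local maximum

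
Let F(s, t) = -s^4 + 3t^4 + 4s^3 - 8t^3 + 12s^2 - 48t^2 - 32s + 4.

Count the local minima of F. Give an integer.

F separates as a function of s plus a function of t, so ∇F=0 decouples.
∂F/∂s = -4(s - 4)(s - 1)(s + 2) = 0 at s ∈ {-2, 1, 4}; ∂F/∂t = 12t(t - 4)(t + 2) = 0 at t ∈ {-2, 0, 4}.
The Hessian is diagonal: diag(F_ss, F_tt). Second derivatives: F_ss(-2)=-72, F_ss(1)=36, F_ss(4)=-72; F_tt(-2)=144, F_tt(0)=-96, F_tt(4)=288.
Local minima occur where both diagonal entries positive: (1, -2), (1, 4). Count: 2.

2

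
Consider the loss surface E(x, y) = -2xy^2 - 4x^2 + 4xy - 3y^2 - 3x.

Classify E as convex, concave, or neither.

The term -2xy^2 is cubic, so the Hessian is not constant.
∂²E/∂y² = -4x - 6, which takes both signs as x varies (negative for sufficiently large x). A diagonal entry of the Hessian changing sign means the Hessian is neither positive- nor negative-semidefinite on all of R^2.

neither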